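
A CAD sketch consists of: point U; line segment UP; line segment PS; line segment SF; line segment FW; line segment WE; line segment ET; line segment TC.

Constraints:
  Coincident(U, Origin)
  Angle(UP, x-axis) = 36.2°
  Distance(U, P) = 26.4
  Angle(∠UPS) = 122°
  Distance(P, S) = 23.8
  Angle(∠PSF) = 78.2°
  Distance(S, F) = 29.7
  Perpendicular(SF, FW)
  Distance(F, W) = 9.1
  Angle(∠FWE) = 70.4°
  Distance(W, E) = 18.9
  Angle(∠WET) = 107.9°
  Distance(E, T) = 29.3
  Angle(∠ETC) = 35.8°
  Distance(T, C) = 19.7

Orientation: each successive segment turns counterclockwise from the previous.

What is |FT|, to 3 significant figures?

31.5

∠FWE = 70.4° gives WE at 35.6° from the x-axis; with |WE| = 18.9, E = (8.89, 33.4). ∠WET = 107.9° gives ET at 108° from the x-axis; with |ET| = 29.3, T = (-0.0211, 61.3). Then |FT| = |T − F| = 31.5.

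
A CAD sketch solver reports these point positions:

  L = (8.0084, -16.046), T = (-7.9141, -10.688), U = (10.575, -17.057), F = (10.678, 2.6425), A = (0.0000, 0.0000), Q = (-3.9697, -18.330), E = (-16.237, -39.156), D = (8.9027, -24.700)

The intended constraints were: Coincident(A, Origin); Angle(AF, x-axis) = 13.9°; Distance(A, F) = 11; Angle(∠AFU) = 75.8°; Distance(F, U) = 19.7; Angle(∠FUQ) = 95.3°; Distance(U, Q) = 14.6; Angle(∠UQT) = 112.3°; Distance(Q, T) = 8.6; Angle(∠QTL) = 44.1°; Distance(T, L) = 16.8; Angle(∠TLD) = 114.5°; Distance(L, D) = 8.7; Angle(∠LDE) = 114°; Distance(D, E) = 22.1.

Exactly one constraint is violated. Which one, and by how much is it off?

Distance(D, E) = 22.1 — off by 6.90.

A = (0.00, 0.00) ✓; AF at 13.90° ✓; |AF| = 11.00 ✓; ∠AFU = 75.80° ✓; |FU| = 19.70 ✓; ∠FUQ = 95.30° ✓; |UQ| = 14.60 ✓; ∠UQT = 112.3° ✓; |QT| = 8.600 ✓; ∠QTL = 44.10° ✓; |TL| = 16.80 ✓; ∠TLD = 114.5° ✓; |LD| = 8.700 ✓; ∠LDE = 114.0° ✓; |DE| = 29.00 ✗.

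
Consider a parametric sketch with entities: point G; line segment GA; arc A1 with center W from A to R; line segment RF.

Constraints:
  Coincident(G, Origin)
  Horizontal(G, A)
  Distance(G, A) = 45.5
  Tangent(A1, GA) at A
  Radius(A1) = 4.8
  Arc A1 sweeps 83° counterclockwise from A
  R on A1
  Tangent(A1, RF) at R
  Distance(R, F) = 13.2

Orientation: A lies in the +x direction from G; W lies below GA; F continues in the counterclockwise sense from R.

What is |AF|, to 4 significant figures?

18.45

G is at the origin; GA is horizontal with |GA| = 45.5 and A on the +x side, so A = (45.50, 0.000). The tangent condition forces WA to be normal to GA, so W = A + (0, -4.8) = (45.50, -4.800). On A1, A sits at bearing 90° from W; an 83° counterclockwise sweep puts R at bearing 173°, so R = W + 4.8·(cos 173°, sin 173°) = (40.74, -4.215). Tangency of A1 to RF means the radius WR is perpendicular to RF, so RF runs along (−sin 173°, cos 173°); with |RF| = 13.2, F = (39.13, -17.32). Then |AF| = |F − A| = 18.45.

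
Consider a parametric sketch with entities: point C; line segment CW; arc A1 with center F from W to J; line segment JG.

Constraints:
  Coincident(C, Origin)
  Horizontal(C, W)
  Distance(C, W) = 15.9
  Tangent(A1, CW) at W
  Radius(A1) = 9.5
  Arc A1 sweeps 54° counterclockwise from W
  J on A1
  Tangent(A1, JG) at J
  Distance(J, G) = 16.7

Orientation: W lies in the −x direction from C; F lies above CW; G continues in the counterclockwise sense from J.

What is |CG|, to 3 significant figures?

17.5

On A1, W sits at bearing -90° from F; a 54° counterclockwise sweep puts J at bearing -36°, so J = F + 9.5·(cos -36°, sin -36°) = (-8.21, 3.92). Since A1 is tangent to JG there, FJ ⟂ JG, so JG runs along (−sin -36°, cos -36°); with |JG| = 16.7, G = (1.60, 17.4). Then |CG| = |G − C| = 17.5.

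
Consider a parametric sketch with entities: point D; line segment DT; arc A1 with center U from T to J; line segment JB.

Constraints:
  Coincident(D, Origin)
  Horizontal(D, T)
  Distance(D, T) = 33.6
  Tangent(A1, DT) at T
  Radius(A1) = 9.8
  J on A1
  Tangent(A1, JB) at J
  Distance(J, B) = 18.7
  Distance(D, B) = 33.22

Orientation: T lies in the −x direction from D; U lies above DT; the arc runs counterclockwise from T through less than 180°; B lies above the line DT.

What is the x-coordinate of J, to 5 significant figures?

-23.986

Checks: |UJ| = 9.800 ✓; ∠(UJ, JB) = 90.00° ✓; |JB| = 18.70 ✓; |DB| = 33.22 ✓.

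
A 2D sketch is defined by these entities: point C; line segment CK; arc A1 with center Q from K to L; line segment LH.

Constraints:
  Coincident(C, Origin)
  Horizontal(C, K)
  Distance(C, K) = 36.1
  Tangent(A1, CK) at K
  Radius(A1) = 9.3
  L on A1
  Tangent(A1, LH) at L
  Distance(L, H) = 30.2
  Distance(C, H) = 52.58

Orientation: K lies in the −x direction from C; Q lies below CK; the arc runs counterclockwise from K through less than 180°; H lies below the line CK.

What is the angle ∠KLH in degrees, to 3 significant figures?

124°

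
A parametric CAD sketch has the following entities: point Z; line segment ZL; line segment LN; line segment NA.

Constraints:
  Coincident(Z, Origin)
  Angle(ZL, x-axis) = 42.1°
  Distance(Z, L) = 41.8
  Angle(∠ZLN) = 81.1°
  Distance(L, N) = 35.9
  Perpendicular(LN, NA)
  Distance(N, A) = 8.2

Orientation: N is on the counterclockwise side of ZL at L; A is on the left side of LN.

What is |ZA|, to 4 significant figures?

44.29

∠ZLN = 81.1°, so LN runs at 42.1° + (180° − 81.1°) = 141.0° from the x-axis; with |LN| = 35.9, N = L + 35.9·(cos 141.0°, sin 141.0°) = (3.115, 50.62). LN ⟂ NA; with |NA| = 8.2 on the left of LN, A = N + 8.2·(-0.6293, -0.7771) = (-2.045, 44.24). Then |ZA| = |A − Z| = 44.29.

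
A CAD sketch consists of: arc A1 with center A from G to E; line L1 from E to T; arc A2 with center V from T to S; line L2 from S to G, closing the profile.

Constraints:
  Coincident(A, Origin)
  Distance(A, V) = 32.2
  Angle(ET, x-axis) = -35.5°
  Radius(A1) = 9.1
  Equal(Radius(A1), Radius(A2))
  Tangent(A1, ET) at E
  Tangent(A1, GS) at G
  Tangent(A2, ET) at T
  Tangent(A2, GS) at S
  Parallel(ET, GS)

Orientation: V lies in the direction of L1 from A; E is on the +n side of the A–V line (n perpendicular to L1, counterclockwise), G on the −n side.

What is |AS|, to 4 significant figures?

33.46

Tangency of A1 to both parallel lines with radius 9.1 puts E and G at A ± 9.1·n: E = (5.284, 7.408), G = (-5.284, -7.408). Equal radii place T and S the same way about V: T = V + 9.1·n = (31.50, -11.29), S = V − 9.1·n = (20.93, -26.11). Then |AS| = |S − A| = 33.46.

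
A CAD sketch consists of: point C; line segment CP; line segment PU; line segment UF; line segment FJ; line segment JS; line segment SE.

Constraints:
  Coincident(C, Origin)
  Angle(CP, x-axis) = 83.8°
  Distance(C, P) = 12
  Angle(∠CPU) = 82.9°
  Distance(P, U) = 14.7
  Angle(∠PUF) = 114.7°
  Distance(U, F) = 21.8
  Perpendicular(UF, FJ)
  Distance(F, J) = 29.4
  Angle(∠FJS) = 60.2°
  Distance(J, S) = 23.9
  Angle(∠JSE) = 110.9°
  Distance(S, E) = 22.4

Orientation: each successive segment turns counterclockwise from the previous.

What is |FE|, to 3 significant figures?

17.9

C is at the origin; CP runs at 83.8° with length 12.0, so P = (1.30, 11.9). ∠CPU = 82.9° gives PU at -179° from the x-axis; with |PU| = 14.7, U = (-13.4, 11.7). ∠PUF = 114.7° gives UF at -114° from the x-axis; with |UF| = 21.8, F = (-22.2, -8.25). UF ⟂ FJ, so FJ runs at -23.8°; with |FJ| = 29.4, J = (4.70, -20.1). ∠FJS = 60.2° gives JS at 96.0° from the x-axis; with |JS| = 23.9, S = (2.20, 3.66). ∠JSE = 110.9° gives SE at 165° from the x-axis; with |SE| = 22.4, E = (-19.4, 9.42). Then |FE| = |E − F| = 17.9.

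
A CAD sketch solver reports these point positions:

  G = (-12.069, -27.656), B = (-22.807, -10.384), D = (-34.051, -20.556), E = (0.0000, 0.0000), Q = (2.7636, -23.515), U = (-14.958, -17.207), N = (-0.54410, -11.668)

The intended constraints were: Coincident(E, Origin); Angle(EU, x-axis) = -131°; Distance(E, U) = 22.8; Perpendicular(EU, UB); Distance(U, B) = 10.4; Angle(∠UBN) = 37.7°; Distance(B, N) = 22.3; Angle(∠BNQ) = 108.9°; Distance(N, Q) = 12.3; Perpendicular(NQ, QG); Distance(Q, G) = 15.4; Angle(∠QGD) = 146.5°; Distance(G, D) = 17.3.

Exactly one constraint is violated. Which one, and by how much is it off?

Distance(G, D) = 17.3 — off by 5.80.

E = (0.00, 0.00) ✓; EU at -131.0° ✓; |EU| = 22.80 ✓; ∠(EU, UB) = 90.00° ✓; |UB| = 10.40 ✓; ∠UBN = 37.70° ✓; |BN| = 22.30 ✓; ∠BNQ = 108.9° ✓; |NQ| = 12.30 ✓; ∠(NQ, QG) = 90.00° ✓; |QG| = 15.40 ✓; ∠QGD = 146.5° ✓; |GD| = 23.10 ✗.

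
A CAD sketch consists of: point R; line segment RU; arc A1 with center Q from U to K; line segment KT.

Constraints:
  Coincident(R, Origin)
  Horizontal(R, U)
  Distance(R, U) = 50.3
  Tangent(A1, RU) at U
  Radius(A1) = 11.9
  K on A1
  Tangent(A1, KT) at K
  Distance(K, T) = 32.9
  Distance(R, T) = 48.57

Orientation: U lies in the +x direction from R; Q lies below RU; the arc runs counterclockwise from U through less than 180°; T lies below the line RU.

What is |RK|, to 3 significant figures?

39.9

Checks: ∠(QU, UR) = 90.00° ✓; |QK| = 11.90 ✓; ∠(QK, KT) = 90.00° ✓; |KT| = 32.90 ✓; |RT| = 48.57 ✓.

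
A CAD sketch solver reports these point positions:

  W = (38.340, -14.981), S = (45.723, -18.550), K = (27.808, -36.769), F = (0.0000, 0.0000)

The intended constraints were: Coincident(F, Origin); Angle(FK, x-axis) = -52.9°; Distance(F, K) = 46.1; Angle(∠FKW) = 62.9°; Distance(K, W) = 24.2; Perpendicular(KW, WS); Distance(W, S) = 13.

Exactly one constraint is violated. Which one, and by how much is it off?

Distance(W, S) = 13 — off by 4.80.

F = (0.00, 0.00) ✓; FK at -52.90° ✓; |FK| = 46.10 ✓; ∠FKW = 62.90° ✓; |KW| = 24.20 ✓; ∠(KW, WS) = 90.00° ✓; |WS| = 8.200 ✗.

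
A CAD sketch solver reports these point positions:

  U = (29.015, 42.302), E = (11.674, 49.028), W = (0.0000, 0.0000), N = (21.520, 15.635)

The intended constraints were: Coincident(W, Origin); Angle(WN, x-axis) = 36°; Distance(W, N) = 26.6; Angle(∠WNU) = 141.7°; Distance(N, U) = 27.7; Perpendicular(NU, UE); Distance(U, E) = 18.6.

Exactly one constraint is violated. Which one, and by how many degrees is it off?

Perpendicular(NU, UE) — off by 5.50°.

W = (0.00, 0.00) ✓; WN at 36.00° ✓; |WN| = 26.60 ✓; ∠WNU = 141.7° ✓; |NU| = 27.70 ✓; ∠(NU, UE) = 84.50° ✗; |UE| = 18.60 ✓.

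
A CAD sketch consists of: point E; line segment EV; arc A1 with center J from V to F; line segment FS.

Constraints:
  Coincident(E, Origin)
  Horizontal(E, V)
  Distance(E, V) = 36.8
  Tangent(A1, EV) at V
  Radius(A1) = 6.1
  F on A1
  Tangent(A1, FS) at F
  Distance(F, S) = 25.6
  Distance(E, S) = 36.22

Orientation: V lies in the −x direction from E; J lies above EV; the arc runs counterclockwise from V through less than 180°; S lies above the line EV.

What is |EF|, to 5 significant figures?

31.307

E is at the origin; E and V share the same y with |EV| = 36.8 and V on the −x side, so V = (-36.800, 0.0000). The tangent condition forces JV to be normal to EV, so J = V + (0, 6.1) = (-36.800, 6.1000). Since JF ⟂ FS (tangency), |JS| = √(6.1² + 25.6²) = 26.317 regardless of where F sits on A1. So S lies on both circle(E, 36.22) and circle(J, 26.317); the above-EV intersection is S = (-22.633, 28.278). F is the foot of the tangent from S: F = (-31.038, 4.0972).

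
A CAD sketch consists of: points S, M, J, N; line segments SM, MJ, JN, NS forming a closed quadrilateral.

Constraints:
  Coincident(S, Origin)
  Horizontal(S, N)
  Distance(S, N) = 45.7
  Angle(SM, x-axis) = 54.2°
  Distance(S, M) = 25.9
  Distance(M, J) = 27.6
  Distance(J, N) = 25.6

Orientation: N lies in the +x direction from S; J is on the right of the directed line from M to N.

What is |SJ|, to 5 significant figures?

21.664

Checks: |MJ| = 27.60 ✓; |JN| = 25.60 ✓.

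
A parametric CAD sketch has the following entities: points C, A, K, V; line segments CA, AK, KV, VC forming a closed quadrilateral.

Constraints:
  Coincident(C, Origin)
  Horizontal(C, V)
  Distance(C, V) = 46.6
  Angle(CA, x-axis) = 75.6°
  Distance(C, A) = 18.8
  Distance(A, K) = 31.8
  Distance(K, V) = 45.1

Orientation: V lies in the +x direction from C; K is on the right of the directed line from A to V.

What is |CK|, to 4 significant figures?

14.04

Checks: |AK| = 31.80 ✓; |KV| = 45.10 ✓.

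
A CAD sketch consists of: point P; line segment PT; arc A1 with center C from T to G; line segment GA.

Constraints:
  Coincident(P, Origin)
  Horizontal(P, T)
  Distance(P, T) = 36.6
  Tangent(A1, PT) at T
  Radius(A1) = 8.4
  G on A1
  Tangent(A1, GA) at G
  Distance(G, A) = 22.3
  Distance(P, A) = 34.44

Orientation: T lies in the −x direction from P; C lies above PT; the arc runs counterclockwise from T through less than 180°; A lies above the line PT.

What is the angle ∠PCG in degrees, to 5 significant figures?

5.6203°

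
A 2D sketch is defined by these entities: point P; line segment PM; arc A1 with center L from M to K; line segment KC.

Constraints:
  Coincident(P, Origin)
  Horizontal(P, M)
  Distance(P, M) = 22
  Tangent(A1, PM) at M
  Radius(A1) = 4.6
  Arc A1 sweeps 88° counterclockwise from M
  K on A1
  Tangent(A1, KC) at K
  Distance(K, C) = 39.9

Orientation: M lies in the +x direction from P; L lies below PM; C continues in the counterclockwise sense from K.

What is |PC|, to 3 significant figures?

47.1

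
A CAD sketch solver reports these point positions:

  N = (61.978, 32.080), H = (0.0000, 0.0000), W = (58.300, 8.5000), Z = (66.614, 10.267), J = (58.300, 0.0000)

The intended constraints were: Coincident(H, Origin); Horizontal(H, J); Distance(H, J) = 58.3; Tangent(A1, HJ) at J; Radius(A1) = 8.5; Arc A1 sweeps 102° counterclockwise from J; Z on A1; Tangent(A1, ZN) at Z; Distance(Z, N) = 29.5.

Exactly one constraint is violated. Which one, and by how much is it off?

Distance(Z, N) = 29.5 — off by 7.20.

H = (0.00, 0.00) ✓; H.y = 0.00, J.y = 0.00 ✓; |HJ| = 58.30 ✓; ∠(WJ, JH) = 90.00° ✓; |WJ| = 8.500 ✓; bearing(W→Z) − bearing(W→J) = 102.0° ✓; |WZ| = 8.500 ✓; ∠(WZ, ZN) = 90.00° ✓; |ZN| = 22.30 ✗.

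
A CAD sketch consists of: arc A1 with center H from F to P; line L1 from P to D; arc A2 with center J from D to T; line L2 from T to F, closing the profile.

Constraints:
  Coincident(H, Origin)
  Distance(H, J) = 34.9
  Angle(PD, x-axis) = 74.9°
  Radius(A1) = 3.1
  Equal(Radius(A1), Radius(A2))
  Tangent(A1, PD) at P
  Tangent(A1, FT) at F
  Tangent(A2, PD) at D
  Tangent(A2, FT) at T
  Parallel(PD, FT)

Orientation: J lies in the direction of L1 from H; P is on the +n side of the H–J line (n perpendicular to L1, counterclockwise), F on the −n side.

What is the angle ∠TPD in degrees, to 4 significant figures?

10.07°

The slot axis is L1's direction at 74.9°, so u = (cos 74.9°, sin 74.9°) = (0.2605, 0.9655) and n = (−sin 74.9°, cos 74.9°) = (-0.9655, 0.2605). H is at the origin and J lies 34.9 along u from H, so J = 34.9·u = (9.092, 33.69). Tangency of A1 to both parallel lines with radius 3.1 puts P and F at H ± 3.1·n: P = (-2.993, 0.8076), F = (2.993, -0.8076). Equal radii place D and T the same way about J: D = J + 3.1·n = (6.099, 34.50), T = J − 3.1·n = (12.08, 32.89). Then cos ∠TPD = PT·PD / (|PT||PD|), giving 10.07°.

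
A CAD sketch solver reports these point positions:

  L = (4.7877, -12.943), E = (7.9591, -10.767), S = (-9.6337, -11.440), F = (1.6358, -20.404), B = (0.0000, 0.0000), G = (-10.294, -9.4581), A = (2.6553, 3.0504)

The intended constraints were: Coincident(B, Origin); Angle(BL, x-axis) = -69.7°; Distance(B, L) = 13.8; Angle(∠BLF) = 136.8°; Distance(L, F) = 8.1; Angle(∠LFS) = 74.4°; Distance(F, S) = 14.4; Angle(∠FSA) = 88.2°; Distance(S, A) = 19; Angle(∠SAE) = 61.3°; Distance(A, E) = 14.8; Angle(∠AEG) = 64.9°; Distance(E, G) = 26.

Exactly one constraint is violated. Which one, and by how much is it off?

Distance(E, G) = 26 — off by 7.70.

B = (0.00, 0.00) ✓; BL at -69.70° ✓; |BL| = 13.80 ✓; ∠BLF = 136.8° ✓; |LF| = 8.099 ✓; ∠LFS = 74.40° ✓; |FS| = 14.40 ✓; ∠FSA = 88.20° ✓; |SA| = 19.00 ✓; ∠SAE = 61.30° ✓; |AE| = 14.80 ✓; ∠AEG = 64.90° ✓; |EG| = 18.30 ✗.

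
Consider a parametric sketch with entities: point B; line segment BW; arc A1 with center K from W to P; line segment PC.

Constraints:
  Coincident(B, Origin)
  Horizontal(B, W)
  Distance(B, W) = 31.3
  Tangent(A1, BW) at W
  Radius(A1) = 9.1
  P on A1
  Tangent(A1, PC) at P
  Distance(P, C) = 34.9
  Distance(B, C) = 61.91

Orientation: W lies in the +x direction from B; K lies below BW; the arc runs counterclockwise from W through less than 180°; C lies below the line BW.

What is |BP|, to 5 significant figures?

28.120

B is at the origin; B and W share the same y with |BW| = 31.3 and W on the +x side, so W = (31.300, 0.0000). Since A1 is tangent to BW there, KW ⟂ BW, so K = W + (0, -9.1) = (31.300, -9.1000). Since KP ⟂ PC (tangency), |KC| = √(9.1² + 34.9²) = 36.067 regardless of where P sits on A1. So C lies on both circle(B, 61.91) and circle(K, 36.067); the below-BW intersection is C = (45.085, -42.429). P is the foot of the tangent from C: P = (24.041, -14.587).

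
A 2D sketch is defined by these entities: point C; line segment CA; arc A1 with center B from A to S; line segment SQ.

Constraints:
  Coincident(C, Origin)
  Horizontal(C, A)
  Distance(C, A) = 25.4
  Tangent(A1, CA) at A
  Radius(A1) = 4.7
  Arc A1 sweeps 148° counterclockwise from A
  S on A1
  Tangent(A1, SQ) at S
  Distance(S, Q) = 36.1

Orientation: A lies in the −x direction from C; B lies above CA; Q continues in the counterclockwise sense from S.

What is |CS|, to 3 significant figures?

24.5

C is at the origin; C and A share the same y with |CA| = 25.4 and A on the −x side, so A = (-25.4, 0.00). Since A1 is tangent to CA there, BA ⟂ CA, so B = A + (0, 4.7) = (-25.4, 4.70). On A1, A sits at bearing -90° from B; a 148° counterclockwise sweep puts S at bearing 58°, so S = B + 4.7·(cos 58°, sin 58°) = (-22.9, 8.69). Then |CS| = |S − C| = 24.5.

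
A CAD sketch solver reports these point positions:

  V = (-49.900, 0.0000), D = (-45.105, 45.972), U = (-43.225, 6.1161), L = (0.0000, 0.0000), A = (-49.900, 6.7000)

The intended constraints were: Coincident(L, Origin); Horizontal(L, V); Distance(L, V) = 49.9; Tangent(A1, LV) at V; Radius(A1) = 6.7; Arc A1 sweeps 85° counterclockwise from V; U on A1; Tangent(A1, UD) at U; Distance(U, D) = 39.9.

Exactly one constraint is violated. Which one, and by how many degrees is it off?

Tangent(A1, UD) at U — off by 7.70°.

L = (0.00, 0.00) ✓; L.y = 0.00, V.y = 0.00 ✓; |LV| = 49.90 ✓; ∠(AV, VL) = 90.00° ✓; |AV| = 6.700 ✓; bearing(A→U) − bearing(A→V) = 85.00° ✓; |AU| = 6.700 ✓; ∠(AU, UD) = 82.30° ✗; |UD| = 39.90 ✓.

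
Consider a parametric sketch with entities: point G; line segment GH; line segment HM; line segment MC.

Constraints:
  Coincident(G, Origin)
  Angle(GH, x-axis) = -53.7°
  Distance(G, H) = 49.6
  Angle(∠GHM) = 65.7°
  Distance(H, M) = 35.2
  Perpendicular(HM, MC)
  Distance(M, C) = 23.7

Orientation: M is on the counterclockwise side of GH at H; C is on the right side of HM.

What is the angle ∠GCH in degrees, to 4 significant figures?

43.93°

G is at the origin; GH runs at -53.7° with length 49.6, so H = 49.6·(cos -53.7°, sin -53.7°) = (29.36, -39.97). ∠GHM = 65.7°, so HM runs at -53.7° + (180° − 65.7°) = 60.60° from the x-axis; with |HM| = 35.2, M = H + 35.2·(cos 60.60°, sin 60.60°) = (46.64, -9.307). HM is perpendicular to MC; with |MC| = 23.7 on the right of HM, C = M + 23.7·(0.8712, -0.4909) = (67.29, -20.94). Then cos ∠GCH = CG·CH / (|CG||CH|), giving 43.93°.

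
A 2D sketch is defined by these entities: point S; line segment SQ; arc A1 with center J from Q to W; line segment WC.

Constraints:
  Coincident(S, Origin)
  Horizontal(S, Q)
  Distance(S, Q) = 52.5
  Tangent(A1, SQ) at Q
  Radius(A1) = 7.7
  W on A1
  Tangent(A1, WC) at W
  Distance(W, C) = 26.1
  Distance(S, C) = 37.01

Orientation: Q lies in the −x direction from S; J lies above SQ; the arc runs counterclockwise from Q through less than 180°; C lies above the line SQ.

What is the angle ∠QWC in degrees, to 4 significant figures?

155.6°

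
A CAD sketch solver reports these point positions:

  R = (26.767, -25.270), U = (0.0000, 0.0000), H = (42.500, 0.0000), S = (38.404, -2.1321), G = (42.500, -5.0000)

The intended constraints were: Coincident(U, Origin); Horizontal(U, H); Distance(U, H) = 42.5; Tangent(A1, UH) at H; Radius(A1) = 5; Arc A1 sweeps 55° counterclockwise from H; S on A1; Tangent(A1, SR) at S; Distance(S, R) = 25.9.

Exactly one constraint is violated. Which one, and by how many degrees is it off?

Tangent(A1, SR) at S — off by 8.30°.

U = (0.00, 0.00) ✓; U.y = 0.00, H.y = 0.00 ✓; |UH| = 42.50 ✓; ∠(GH, HU) = 90.00° ✓; |GH| = 5.000 ✓; bearing(G→S) − bearing(G→H) = 55.00° ✓; |GS| = 5.000 ✓; ∠(GS, SR) = 81.70° ✗; |SR| = 25.90 ✓.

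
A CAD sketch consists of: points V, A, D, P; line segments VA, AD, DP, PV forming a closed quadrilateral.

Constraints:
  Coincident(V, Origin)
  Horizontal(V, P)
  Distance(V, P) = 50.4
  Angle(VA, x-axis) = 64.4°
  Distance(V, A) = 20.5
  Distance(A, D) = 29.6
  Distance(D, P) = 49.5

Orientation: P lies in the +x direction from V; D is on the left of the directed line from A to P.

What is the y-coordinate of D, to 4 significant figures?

42.87

Checks: |VP| = 50.40 ✓; |VA| = 20.50 ✓; |AD| = 29.60 ✓; |DP| = 49.50 ✓.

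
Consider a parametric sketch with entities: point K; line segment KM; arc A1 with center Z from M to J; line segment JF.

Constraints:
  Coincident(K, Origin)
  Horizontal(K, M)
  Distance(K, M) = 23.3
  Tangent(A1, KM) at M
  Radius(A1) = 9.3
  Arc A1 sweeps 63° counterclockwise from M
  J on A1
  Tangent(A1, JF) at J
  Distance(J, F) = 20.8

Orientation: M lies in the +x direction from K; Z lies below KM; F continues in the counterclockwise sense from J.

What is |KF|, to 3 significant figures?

24.3

On A1, M sits at bearing 90° from Z; a 63° counterclockwise sweep puts J at bearing 153°, so J = Z + 9.3·(cos 153°, sin 153°) = (15.0, -5.08). A1 meets JF tangentially, so ZJ is at right angles to JF, so JF runs along (−sin 153°, cos 153°); with |JF| = 20.8, F = (5.57, -23.6). Then |KF| = |F − K| = 24.3.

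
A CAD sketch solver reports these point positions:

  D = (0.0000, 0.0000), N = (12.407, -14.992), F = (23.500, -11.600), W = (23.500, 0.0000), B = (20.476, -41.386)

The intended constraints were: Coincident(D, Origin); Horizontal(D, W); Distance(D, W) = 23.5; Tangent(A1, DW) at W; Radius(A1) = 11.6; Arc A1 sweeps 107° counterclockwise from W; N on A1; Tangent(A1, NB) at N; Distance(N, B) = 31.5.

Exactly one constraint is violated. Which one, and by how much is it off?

Distance(N, B) = 31.5 — off by 3.90.

D = (0.00, 0.00) ✓; D.y = 0.00, W.y = 0.00 ✓; |DW| = 23.50 ✓; ∠(FW, WD) = 90.00° ✓; |FW| = 11.60 ✓; bearing(F→N) − bearing(F→W) = 107.0° ✓; |FN| = 11.60 ✓; ∠(FN, NB) = 90.00° ✓; |NB| = 27.60 ✗.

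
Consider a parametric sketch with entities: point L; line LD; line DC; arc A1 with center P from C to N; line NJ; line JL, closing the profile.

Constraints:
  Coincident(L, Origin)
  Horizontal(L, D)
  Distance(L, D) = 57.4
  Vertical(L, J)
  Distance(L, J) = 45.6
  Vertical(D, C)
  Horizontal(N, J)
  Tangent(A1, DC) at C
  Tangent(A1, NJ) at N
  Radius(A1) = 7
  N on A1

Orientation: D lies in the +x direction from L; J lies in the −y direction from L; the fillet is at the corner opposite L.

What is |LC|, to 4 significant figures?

69.17

The virtual corner opposite L is at (57.40, -45.60). Tangency of A1 to DC means the radius PC is perpendicular to DC and A1 meets NJ tangentially, so PN is at right angles to NJ, with radius 7.0, so the center P sits 7.0 in from both sides at P = (50.40, -38.60). That places the tangent points at C = (57.40, -38.60) on DC and N = (50.40, -45.60) on NJ. Then |LC| = |C − L| = 69.17.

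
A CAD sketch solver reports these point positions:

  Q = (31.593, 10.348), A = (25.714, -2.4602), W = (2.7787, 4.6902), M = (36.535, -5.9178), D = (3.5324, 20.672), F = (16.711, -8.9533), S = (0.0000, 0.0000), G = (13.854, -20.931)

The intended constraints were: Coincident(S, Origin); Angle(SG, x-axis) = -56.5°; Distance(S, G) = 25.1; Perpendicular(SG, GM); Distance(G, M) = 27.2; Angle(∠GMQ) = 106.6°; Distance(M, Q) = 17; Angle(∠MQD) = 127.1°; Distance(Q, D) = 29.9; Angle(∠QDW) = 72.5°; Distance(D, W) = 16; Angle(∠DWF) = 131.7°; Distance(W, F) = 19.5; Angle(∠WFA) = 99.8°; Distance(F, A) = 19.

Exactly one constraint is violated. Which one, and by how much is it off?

Distance(F, A) = 19 — off by 7.90.

S = (0.00, 0.00) ✓; SG at -56.50° ✓; |SG| = 25.10 ✓; ∠(SG, GM) = 90.00° ✓; |GM| = 27.20 ✓; ∠GMQ = 106.6° ✓; |MQ| = 17.00 ✓; ∠MQD = 127.1° ✓; |QD| = 29.90 ✓; ∠QDW = 72.50° ✓; |DW| = 16.00 ✓; ∠DWF = 131.7° ✓; |WF| = 19.50 ✓; ∠WFA = 99.80° ✓; |FA| = 11.10 ✗.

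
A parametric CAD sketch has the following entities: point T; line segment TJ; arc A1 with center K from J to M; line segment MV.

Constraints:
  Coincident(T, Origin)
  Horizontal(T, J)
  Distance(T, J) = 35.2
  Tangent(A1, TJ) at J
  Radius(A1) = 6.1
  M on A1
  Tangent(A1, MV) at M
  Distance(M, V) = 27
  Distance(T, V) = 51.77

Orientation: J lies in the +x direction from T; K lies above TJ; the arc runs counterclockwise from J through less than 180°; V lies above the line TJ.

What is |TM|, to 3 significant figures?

41.8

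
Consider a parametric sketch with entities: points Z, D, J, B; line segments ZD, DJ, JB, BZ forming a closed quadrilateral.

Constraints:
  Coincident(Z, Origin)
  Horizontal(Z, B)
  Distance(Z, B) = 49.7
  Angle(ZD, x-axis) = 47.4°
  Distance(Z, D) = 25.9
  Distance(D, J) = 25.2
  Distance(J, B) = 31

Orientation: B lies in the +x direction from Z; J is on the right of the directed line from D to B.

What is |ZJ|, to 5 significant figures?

20.234

Z is at the origin; Z and B share the same y with |ZB| = 49.7 and B in +x, so B = (49.7, 0). ZD runs at 47.4° with |ZD| = 25.9, so D = (17.531, 19.065). J is determined by |DJ| = 25.2 and |JB| = 31.0 together: it lies at the intersection of circle(D, 25.2) and circle(B, 31.0). With |DB| = 37.394, the foot of the radical line on DB is 14.339 from D and the perpendicular offset is √(25.2² − 14.339²) = 20.723. Taking the right-of-DB solution: J = (19.301, -6.0729).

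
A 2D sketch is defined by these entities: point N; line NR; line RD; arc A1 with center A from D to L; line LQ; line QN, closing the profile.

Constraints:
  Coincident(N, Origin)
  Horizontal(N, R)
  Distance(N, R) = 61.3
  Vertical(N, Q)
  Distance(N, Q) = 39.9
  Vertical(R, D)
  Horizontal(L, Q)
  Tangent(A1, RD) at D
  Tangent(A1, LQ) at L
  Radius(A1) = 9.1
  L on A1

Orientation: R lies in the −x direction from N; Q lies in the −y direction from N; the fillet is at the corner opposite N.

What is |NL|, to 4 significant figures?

65.70

N is at the origin; NR is horizontal with |NR| = 61.3 and R on the −x side, so R = (-61.30, 0.000). NQ is vertical with |NQ| = 39.9 and Q on the −y side, so Q = (0.000, -39.90). The virtual corner opposite N is at (-61.30, -39.90). The tangent condition forces AD to be normal to RD and since A1 is tangent to LQ there, AL ⟂ LQ, with radius 9.1, so the center A sits 9.1 in from both sides at A = (-52.20, -30.80). That places the tangent points at D = (-61.30, -30.80) on RD and L = (-52.20, -39.90) on LQ. Then |NL| = |L − N| = 65.70.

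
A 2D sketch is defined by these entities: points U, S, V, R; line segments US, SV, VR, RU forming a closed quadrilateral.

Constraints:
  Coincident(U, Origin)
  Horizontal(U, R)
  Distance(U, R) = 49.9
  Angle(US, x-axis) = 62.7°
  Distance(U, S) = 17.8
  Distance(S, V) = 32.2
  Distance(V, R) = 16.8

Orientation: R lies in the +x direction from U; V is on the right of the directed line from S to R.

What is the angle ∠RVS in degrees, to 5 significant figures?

128.47°

U is at the origin; UR is horizontal with |UR| = 49.9 and R in +x, so R = (49.9, 0). US runs at 62.7° with |US| = 17.8, so S = (8.1640, 15.817). V is determined by |SV| = 32.2 and |VR| = 16.8 together: it lies at the intersection of circle(S, 32.2) and circle(R, 16.8). With |SR| = 44.633, the foot of the radical line on SR is 30.770 from S and the perpendicular offset is √(32.2² − 30.770²) = 9.4899. Taking the right-of-SR solution: V = (33.574, -3.9611).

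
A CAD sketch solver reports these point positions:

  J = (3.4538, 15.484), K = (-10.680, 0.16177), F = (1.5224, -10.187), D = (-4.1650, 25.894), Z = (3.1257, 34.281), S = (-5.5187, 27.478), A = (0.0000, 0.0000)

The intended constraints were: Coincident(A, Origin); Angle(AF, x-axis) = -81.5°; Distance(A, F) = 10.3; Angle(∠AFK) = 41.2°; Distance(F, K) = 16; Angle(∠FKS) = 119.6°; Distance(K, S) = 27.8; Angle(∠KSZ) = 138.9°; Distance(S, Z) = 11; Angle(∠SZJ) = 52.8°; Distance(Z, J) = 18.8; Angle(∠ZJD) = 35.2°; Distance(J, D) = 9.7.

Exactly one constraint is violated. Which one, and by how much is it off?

Distance(J, D) = 9.7 — off by 3.20.

A = (0.00, 0.00) ✓; AF at -81.50° ✓; |AF| = 10.30 ✓; ∠AFK = 41.20° ✓; |FK| = 16.00 ✓; ∠FKS = 119.6° ✓; |KS| = 27.80 ✓; ∠KSZ = 138.9° ✓; |SZ| = 11.00 ✓; ∠SZJ = 52.80° ✓; |ZJ| = 18.80 ✓; ∠ZJD = 35.20° ✓; |JD| = 12.90 ✗.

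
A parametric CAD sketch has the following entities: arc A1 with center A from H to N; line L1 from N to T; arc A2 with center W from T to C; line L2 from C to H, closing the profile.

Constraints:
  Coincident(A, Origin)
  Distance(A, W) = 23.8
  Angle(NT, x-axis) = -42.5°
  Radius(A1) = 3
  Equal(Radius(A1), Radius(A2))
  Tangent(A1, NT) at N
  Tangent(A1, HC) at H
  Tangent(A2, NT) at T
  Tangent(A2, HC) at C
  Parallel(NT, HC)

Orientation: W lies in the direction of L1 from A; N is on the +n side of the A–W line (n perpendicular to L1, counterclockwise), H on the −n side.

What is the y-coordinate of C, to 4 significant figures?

-18.29

Tangency of A1 to both parallel lines with radius 3.0 puts N and H at A ± 3.0·n: N = (2.027, 2.212), H = (-2.027, -2.212). Equal radii place T and C the same way about W: T = W + 3.0·n = (19.57, -13.87), C = W − 3.0·n = (15.52, -18.29). So C.y = -18.29.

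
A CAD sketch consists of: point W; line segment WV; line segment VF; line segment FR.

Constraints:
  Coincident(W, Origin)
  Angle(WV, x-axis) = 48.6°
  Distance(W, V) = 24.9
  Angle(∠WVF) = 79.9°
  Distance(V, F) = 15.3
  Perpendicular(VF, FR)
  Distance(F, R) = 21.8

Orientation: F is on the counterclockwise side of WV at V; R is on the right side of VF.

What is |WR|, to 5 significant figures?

47.587

W is at the origin; WV runs at 48.6° with length 24.9, so V = 24.9·(cos 48.6°, sin 48.6°) = (16.467, 18.678). ∠WVF = 79.9°, so VF runs at 48.6° + (180° − 79.9°) = 148.70° from the x-axis; with |VF| = 15.3, F = V + 15.3·(cos 148.70°, sin 148.70°) = (3.3934, 26.626). VF ⟂ FR; with |FR| = 21.8 on the right of VF, R = F + 21.8·(0.51952, 0.85446) = (14.719, 45.254). Then |WR| = |R − W| = 47.587.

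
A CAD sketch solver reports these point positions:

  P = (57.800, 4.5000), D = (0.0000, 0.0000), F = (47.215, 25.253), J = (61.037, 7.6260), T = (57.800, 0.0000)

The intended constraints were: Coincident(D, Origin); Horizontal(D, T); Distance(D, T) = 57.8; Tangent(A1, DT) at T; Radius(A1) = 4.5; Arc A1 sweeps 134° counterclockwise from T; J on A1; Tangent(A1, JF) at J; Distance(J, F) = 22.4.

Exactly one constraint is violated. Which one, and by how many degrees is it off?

Tangent(A1, JF) at J — off by 5.90°.

D = (0.00, 0.00) ✓; D.y = 0.00, T.y = 0.00 ✓; |DT| = 57.80 ✓; ∠(PT, TD) = 90.00° ✓; |PT| = 4.500 ✓; bearing(P→J) − bearing(P→T) = 134.0° ✓; |PJ| = 4.500 ✓; ∠(PJ, JF) = 95.90° ✗; |JF| = 22.40 ✓.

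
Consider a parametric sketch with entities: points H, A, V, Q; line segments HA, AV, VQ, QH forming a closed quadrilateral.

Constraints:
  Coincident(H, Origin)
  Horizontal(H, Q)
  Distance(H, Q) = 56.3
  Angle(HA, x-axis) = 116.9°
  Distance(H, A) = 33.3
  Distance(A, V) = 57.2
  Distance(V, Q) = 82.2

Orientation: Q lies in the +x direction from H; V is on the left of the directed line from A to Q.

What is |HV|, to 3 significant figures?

77.1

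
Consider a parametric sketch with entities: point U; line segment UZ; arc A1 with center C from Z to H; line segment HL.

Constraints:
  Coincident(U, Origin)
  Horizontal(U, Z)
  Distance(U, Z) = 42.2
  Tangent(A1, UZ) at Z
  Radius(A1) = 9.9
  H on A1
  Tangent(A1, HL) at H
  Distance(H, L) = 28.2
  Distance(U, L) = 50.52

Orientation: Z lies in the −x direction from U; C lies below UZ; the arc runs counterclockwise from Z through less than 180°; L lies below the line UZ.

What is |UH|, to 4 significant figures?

52.53

Checks: U.y = 0.00, Z.y = 0.00 ✓; |CH| = 9.900 ✓; ∠(CH, HL) = 90.00° ✓; |HL| = 28.20 ✓; |UL| = 50.52 ✓.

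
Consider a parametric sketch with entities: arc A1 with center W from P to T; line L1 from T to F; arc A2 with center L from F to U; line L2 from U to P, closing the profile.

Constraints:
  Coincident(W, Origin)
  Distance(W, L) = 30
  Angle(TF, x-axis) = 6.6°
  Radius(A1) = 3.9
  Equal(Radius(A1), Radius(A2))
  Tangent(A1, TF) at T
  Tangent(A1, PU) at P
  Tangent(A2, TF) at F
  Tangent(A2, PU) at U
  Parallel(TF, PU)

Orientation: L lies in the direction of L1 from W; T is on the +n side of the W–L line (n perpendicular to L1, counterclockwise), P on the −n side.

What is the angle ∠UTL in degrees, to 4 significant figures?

7.167°

The slot axis is L1's direction at 6.6°, so u = (cos 6.6°, sin 6.6°) = (0.9934, 0.1149) and n = (−sin 6.6°, cos 6.6°) = (-0.1149, 0.9934). W is at the origin and L lies 30.0 along u from W, so L = 30.0·u = (29.80, 3.448). Tangency of A1 to both parallel lines with radius 3.9 puts T and P at W ± 3.9·n: T = (-0.4483, 3.874), P = (0.4483, -3.874). Equal radii place F and U the same way about L: F = L + 3.9·n = (29.35, 7.322), U = L − 3.9·n = (30.25, -0.4260). Then cos ∠UTL = TU·TL / (|TU||TL|), giving 7.167°.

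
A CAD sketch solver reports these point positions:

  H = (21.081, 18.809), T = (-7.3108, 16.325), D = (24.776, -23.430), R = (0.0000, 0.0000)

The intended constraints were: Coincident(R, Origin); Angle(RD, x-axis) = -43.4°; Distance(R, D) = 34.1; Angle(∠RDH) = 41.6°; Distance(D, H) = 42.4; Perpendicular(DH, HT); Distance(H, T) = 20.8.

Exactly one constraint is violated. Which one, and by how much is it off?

Distance(H, T) = 20.8 — off by 7.70.

R = (0.00, 0.00) ✓; RD at -43.40° ✓; |RD| = 34.10 ✓; ∠RDH = 41.60° ✓; |DH| = 42.40 ✓; ∠(DH, HT) = 90.00° ✓; |HT| = 28.50 ✗.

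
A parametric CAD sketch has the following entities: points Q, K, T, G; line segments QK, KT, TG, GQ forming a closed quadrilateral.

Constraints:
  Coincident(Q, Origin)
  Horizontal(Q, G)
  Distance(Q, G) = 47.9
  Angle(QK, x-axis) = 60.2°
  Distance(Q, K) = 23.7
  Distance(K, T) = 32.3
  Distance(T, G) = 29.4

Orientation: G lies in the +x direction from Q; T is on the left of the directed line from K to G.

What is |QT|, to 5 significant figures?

51.824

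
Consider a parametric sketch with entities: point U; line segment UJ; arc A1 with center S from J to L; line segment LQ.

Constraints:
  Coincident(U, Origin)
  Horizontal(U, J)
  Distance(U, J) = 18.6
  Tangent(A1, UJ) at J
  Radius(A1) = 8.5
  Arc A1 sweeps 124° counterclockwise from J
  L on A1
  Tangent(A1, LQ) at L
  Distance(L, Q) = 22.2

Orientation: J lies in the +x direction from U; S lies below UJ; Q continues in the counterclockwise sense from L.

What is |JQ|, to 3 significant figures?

32.1

On A1, J sits at bearing 90° from S; a 124° counterclockwise sweep puts L at bearing 214°, so L = S + 8.5·(cos 214°, sin 214°) = (11.6, -13.3). Tangency of A1 to LQ means the radius SL is perpendicular to LQ, so LQ runs along (−sin 214°, cos 214°); with |LQ| = 22.2, Q = (24.0, -31.7). Then |JQ| = |Q − J| = 32.1.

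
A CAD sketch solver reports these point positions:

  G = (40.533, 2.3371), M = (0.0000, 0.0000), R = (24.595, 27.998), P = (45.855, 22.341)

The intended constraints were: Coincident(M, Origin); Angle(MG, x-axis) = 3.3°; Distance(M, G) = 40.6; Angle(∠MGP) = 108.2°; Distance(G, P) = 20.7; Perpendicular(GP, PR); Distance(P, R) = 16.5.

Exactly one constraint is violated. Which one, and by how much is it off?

Distance(P, R) = 16.5 — off by 5.50.

M = (0.00, 0.00) ✓; MG at 3.300° ✓; |MG| = 40.60 ✓; ∠MGP = 108.2° ✓; |GP| = 20.70 ✓; ∠(GP, PR) = 90.00° ✓; |PR| = 22.00 ✗.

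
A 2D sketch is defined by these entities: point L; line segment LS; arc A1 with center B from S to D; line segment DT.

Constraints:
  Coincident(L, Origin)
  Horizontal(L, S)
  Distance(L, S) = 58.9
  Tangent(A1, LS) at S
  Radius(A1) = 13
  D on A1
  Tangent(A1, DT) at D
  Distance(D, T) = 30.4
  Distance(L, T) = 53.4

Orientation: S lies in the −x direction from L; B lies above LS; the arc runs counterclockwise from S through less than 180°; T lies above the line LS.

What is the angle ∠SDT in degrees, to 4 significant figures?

143.7°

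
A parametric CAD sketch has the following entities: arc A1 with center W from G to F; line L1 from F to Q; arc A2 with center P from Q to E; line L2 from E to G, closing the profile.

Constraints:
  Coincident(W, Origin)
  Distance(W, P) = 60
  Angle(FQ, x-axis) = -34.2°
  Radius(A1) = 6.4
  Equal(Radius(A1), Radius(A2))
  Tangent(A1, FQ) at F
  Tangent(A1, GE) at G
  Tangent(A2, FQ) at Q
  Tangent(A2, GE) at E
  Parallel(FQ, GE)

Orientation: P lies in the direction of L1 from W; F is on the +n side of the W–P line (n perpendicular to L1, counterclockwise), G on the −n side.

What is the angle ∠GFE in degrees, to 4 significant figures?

77.96°

The slot axis is L1's direction at -34.2°, so u = (cos -34.2°, sin -34.2°) = (0.8271, -0.5621) and n = (−sin -34.2°, cos -34.2°) = (0.5621, 0.8271). W is at the origin and P lies 60.0 along u from W, so P = 60.0·u = (49.62, -33.73). Tangency of A1 to both parallel lines with radius 6.4 puts F and G at W ± 6.4·n: F = (3.597, 5.293), G = (-3.597, -5.293). Equal radii place Q and E the same way about P: Q = P + 6.4·n = (53.22, -28.43), E = P − 6.4·n = (46.03, -39.02). Then cos ∠GFE = FG·FE / (|FG||FE|), giving 77.96°.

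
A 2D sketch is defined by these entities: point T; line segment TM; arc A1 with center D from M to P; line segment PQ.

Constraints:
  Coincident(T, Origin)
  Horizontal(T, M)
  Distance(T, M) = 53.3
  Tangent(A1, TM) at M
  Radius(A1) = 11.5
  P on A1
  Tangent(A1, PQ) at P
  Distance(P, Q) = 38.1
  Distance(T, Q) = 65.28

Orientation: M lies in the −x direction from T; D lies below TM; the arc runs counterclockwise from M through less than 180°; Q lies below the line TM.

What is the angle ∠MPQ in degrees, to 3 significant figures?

119°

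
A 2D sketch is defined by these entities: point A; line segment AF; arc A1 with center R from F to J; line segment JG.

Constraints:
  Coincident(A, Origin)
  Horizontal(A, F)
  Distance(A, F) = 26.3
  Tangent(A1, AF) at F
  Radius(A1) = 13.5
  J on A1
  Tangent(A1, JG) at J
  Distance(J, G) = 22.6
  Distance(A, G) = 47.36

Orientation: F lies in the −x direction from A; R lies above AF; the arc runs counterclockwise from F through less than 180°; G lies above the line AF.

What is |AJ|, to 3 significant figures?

24.8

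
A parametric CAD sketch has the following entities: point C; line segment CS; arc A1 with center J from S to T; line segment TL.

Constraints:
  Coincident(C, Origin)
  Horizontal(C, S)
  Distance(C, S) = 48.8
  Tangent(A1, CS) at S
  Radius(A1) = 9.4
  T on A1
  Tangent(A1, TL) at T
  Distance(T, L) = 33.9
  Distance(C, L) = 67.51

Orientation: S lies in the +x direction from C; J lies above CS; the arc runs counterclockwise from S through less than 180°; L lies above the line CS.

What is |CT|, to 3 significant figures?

59.1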